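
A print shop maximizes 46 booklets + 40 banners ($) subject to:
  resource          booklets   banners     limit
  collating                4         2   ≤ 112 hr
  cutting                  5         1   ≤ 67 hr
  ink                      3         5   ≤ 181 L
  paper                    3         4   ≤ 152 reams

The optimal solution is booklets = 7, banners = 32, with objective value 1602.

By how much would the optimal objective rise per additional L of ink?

7

Binding: cutting and ink. Non-binding: collating (20 unused), paper (3 unused).
Slack constraints have shadow price 0 (complementary slackness).
The binding rows give the dual system: 5·y_cutting + 3·y_ink = 46 and 1·y_cutting + 5·y_ink = 40.
This yields shadow prices y_cutting = 5, y_ink = 7.
Shadow price of ink = 7.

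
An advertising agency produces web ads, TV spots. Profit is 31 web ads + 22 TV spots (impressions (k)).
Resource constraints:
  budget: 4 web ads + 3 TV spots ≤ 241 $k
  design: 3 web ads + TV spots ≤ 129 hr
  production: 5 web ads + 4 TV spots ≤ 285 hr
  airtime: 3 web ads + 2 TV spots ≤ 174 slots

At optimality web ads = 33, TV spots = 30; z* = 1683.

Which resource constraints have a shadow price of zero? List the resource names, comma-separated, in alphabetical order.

budget: 222/241 (slack 19)
design: 129/129 (binding)
production: 285/285 (binding)
airtime: 159/174 (slack 15)
By complementary slackness, a constraint with positive slack has shadow price 0 → airtime, budget.

airtime, budget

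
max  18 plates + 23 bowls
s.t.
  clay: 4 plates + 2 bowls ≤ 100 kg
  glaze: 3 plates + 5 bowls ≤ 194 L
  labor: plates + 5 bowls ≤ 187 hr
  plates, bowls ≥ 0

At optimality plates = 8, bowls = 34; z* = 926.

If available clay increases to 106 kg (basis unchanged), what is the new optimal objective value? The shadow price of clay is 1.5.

Δb = 6, so new z* = 926 + (1.5)·(6) = 926 + 9 = 935.

935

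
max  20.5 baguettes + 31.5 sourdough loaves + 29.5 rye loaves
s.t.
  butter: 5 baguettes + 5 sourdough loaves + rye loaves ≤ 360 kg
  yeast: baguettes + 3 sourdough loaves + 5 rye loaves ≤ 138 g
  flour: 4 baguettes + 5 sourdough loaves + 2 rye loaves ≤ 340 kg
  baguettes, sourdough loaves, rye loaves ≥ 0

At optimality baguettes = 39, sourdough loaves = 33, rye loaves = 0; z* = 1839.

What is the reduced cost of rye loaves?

-1

At the optimum: butter uses 360 of 360 (binding); yeast uses 138 of 138 (binding); flour uses 321 of 340 (slack = 19).
Slack constraints have shadow price 0 (complementary slackness).
Dual feasibility on the basic columns requires 5·y_butter + 1·y_yeast = 20.5, 5·y_butter + 3·y_yeast = 31.5.
This yields shadow prices y_butter = 3, y_yeast = 5.5.
Reduced cost of rye loaves: c₃ − yᵀa₃ = 29.5 − (3·1 + 5.5·5) = 29.5 − 30.5 = -1.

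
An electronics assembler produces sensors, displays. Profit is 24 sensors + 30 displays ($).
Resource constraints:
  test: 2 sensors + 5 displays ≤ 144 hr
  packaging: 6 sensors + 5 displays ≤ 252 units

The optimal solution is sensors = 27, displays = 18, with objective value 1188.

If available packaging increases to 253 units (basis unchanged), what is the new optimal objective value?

At the optimum: test uses 144 of 144 (binding); packaging uses 252 of 252 (binding).
Dual feasibility on the basic columns requires 2·y_test + 6·y_packaging = 24, 5·y_test + 5·y_packaging = 30.
This yields shadow prices y_test = 3, y_packaging = 3.
Δz = y_packaging·Δb = 3 × (1) = 3, so new z* = 1188 + 3 = 1191.

1191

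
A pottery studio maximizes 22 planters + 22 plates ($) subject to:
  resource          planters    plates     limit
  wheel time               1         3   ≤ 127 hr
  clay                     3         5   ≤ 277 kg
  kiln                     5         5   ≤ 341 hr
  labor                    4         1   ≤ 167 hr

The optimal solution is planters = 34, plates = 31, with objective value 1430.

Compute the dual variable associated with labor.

4

Binding: wheel time and labor. Non-binding: clay (20 unused), kiln (16 unused).
Since clay, kiln are not tight, their duals are 0.
Dual feasibility on the basic columns requires 1·y_wheel time + 4·y_labor = 22, 3·y_wheel time + 1·y_labor = 22.
This yields shadow prices y_wheel time = 6, y_labor = 4.
Shadow price of labor = 4.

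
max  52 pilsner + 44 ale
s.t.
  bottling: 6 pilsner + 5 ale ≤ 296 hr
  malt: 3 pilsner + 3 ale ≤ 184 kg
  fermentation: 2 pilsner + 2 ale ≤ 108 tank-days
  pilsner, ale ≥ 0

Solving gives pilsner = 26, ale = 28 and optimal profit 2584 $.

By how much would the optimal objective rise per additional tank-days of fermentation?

At the optimum: bottling uses 296 of 296 (binding); malt uses 162 of 184 (slack = 22); fermentation uses 108 of 108 (binding).
Slack constraints have shadow price 0 (complementary slackness).
Dual feasibility on the basic columns requires 6·y_bottling + 2·y_fermentation = 52, 5·y_bottling + 2·y_fermentation = 44.
Solving: y_bottling = 8, y_fermentation = 2.
Shadow price of fermentation = 2.

2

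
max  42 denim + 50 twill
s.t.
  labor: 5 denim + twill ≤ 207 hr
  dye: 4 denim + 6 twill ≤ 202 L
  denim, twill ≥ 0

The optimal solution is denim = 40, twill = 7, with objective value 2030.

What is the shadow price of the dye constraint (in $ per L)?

8

At the optimum: labor uses 207 of 207 (binding); dye uses 202 of 202 (binding).
The binding rows give the dual system: 5·y_labor + 4·y_dye = 42 and 1·y_labor + 6·y_dye = 50.
→ y_labor = 2 and y_dye = 8.
Shadow price of dye = 8.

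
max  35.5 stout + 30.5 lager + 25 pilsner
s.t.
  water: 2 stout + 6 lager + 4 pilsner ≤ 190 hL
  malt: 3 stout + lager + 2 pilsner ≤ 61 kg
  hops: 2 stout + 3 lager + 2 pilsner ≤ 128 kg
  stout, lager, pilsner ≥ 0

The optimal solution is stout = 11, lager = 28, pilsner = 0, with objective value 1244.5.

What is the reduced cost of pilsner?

At the optimum: water uses 190 of 190 (binding); malt uses 61 of 61 (binding); hops uses 106 of 128 (slack = 22).
Since hops is not tight, its dual is 0.
Dual feasibility on the basic columns requires 2·y_water + 3·y_malt = 35.5, 6·y_water + 1·y_malt = 30.5.
Solving: y_water = 3.5, y_malt = 9.5.
Reduced cost of pilsner: c₃ − yᵀa₃ = 25 − (3.5·4 + 9.5·2) = 25 − 33 = -8.

-8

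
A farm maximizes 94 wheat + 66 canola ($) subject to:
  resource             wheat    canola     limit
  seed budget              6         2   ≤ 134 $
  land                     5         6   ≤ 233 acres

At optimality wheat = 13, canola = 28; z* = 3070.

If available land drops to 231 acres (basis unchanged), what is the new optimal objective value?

3054

Check each constraint at x*: seed budget 134/134 (tight); land 233/233 (tight).
From A_Bᵀ y = c: 6·y_seed budget + 5·y_land = 94; 2·y_seed budget + 6·y_land = 66.
This yields shadow prices y_seed budget = 9, y_land = 8.
Δz = y_land·Δb = 8 × (-2) = -16, so new z* = 3070 − 16 = 3054.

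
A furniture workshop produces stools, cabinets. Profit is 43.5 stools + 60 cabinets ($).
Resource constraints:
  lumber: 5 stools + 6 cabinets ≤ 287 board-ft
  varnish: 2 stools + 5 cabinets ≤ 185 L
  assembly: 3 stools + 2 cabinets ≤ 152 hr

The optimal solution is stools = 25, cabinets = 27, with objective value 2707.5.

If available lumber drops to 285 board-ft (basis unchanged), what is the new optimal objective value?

2692.5

At the optimum: lumber uses 287 of 287 (binding); varnish uses 185 of 185 (binding); assembly uses 129 of 152 (slack = 23).
Since assembly is not tight, its dual is 0.
The binding rows give the dual system: 5·y_lumber + 2·y_varnish = 43.5 and 6·y_lumber + 5·y_varnish = 60.
This yields shadow prices y_lumber = 7.5, y_varnish = 3.
Δz = y_lumber·Δb = 7.5 × (-2) = -15, so new z* = 2707.5 − 15 = 2692.5.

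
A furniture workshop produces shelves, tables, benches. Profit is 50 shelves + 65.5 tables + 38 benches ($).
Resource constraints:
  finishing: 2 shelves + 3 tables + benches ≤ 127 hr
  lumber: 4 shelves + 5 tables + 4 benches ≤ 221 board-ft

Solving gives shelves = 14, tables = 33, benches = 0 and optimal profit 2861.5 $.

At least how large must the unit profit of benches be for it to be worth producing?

44

Both finishing and lumber are binding at x*.
From A_Bᵀ y = c: 2·y_finishing + 4·y_lumber = 50; 3·y_finishing + 5·y_lumber = 65.5.
→ y_finishing = 6 and y_lumber = 9.5.
benches enters the basis when its profit ≥ yᵀa₃ = 6·1 + 9.5·4 = 44.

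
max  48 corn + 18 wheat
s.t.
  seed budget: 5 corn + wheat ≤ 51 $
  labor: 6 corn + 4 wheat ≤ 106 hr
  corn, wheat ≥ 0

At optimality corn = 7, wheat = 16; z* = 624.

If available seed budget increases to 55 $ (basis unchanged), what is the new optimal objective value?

648

At the optimum: seed budget uses 51 of 51 (binding); labor uses 106 of 106 (binding).
From A_Bᵀ y = c: 5·y_seed budget + 6·y_labor = 48; 1·y_seed budget + 4·y_labor = 18.
Solving: y_seed budget = 6, y_labor = 3.
Δz = y_seed budget·Δb = 6 × (4) = 24, so new z* = 624 + 24 = 648.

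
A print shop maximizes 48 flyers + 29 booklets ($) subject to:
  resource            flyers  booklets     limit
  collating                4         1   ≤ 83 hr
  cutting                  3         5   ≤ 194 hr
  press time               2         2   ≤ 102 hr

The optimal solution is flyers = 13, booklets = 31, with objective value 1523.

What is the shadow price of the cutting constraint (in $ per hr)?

Binding: collating and cutting. Non-binding: press time (14 unused).
By complementary slackness, y = 0 for the non-binding constraint.
The binding rows give the dual system: 4·y_collating + 3·y_cutting = 48 and 1·y_collating + 5·y_cutting = 29.
→ y_collating = 9 and y_cutting = 4.
Shadow price of cutting = 4.

4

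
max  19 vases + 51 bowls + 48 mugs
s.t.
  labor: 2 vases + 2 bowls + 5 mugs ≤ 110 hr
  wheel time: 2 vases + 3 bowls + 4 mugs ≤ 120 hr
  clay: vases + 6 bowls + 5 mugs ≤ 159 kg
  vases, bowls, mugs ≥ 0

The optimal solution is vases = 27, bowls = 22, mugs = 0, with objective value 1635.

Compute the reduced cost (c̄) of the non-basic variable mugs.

-5

Check each constraint at x*: labor 98/110 (slack 12); wheel time 120/120 (tight); clay 159/159 (tight).
By complementary slackness, y = 0 for the non-binding constraint.
Dual feasibility on the basic columns requires 2·y_wheel time + 1·y_clay = 19, 3·y_wheel time + 6·y_clay = 51.
This yields shadow prices y_wheel time = 7, y_clay = 5.
Reduced cost of mugs: c₃ − yᵀa₃ = 48 − (7·4 + 5·5) = 48 − 53 = -5.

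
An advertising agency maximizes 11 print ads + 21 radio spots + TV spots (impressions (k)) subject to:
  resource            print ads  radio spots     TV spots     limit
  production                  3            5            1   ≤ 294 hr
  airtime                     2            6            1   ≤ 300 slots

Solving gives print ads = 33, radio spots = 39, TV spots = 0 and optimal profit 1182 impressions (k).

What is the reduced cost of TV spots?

-3

Check each constraint at x*: production 294/294 (tight); airtime 300/300 (tight).
From A_Bᵀ y = c: 3·y_production + 2·y_airtime = 11; 5·y_production + 6·y_airtime = 21.
This yields shadow prices y_production = 3, y_airtime = 1.
Reduced cost of TV spots: c₃ − yᵀa₃ = 1 − (3·1 + 1·1) = 1 − 4 = -3.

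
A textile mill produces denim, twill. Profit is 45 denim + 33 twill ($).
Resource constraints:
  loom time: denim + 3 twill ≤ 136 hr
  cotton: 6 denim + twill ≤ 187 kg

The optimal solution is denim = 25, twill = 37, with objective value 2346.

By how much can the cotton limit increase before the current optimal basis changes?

629

Binding constraints: loom time, cotton. The basis is B = [[1,3],[6,1]] with det -17.
Per unit increase in cotton, x* moves by d = (0.1765, -0.0588).
The basis stays optimal until twill reaches 0; allowable increase = 629 kg.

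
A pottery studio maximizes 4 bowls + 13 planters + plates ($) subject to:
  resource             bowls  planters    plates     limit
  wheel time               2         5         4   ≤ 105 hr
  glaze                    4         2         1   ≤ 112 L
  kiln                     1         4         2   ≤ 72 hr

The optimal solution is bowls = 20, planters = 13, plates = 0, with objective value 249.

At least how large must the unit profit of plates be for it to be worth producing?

Binding: wheel time and kiln. Non-binding: glaze (6 unused).
Slack constraints have shadow price 0 (complementary slackness).
The binding rows give the dual system: 2·y_wheel time + 1·y_kiln = 4 and 5·y_wheel time + 4·y_kiln = 13.
Solving: y_wheel time = 1, y_kiln = 2.
plates enters the basis when its profit ≥ yᵀa₃ = 1·4 + 2·2 = 8.

8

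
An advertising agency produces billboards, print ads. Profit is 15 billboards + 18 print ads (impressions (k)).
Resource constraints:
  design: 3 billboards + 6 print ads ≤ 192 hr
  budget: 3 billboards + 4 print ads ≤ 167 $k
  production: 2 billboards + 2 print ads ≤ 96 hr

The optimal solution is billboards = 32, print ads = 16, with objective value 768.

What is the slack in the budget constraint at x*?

budget used = 3·32 + 4·16 = 160; slack = 167 − 160 = 7.

7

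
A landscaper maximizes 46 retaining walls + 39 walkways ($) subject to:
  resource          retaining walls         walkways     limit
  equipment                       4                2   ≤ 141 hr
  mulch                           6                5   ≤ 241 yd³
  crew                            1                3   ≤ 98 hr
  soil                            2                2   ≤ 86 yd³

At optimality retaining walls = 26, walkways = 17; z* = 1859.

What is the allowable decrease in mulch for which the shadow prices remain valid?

10.5

Binding constraints: mulch, soil. The basis is B = [[6,5],[2,2]] with det 2.
Per unit decrease in mulch, x* moves by d = (-1, 1).
The basis stays optimal until crew becomes binding; allowable decrease = 10.5 yd³.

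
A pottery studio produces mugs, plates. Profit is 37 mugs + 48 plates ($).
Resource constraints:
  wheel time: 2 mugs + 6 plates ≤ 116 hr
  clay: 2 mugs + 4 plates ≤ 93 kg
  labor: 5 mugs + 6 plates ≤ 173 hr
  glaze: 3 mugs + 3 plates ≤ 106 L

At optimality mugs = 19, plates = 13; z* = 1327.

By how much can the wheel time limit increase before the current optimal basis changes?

6.75

Binding constraints: wheel time, labor. The basis is B = [[2,6],[5,6]] with det -18.
Per unit increase in wheel time, x* moves by d = (-0.3333, 0.2778).
The basis stays optimal until clay becomes binding; allowable increase = 6.75 hr.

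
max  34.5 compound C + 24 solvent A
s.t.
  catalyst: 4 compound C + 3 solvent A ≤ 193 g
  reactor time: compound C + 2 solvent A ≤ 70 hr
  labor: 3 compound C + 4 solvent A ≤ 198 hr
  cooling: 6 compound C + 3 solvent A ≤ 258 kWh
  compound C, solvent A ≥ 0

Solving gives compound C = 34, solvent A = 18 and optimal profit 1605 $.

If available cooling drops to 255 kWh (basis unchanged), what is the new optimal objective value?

1590

Binding: reactor time and cooling. Non-binding: catalyst (3 unused), labor (24 unused).
Slack constraints have shadow price 0 (complementary slackness).
Dual feasibility on the basic columns requires 1·y_reactor time + 6·y_cooling = 34.5, 2·y_reactor time + 3·y_cooling = 24.
This yields shadow prices y_reactor time = 4.5, y_cooling = 5.
Δz = y_cooling·Δb = 5 × (-3) = -15, so new z* = 1605 − 15 = 1590.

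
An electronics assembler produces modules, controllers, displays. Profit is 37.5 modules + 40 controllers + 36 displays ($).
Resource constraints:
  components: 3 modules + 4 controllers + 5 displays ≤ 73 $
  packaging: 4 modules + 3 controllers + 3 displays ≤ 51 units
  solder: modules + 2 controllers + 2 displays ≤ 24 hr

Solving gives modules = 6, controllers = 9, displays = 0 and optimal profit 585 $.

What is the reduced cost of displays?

-4

At the optimum: components uses 54 of 73 (slack = 19); packaging uses 51 of 51 (binding); solder uses 24 of 24 (binding).
Slack constraints have shadow price 0 (complementary slackness).
Dual feasibility on the basic columns requires 4·y_packaging + 1·y_solder = 37.5, 3·y_packaging + 2·y_solder = 40.
This yields shadow prices y_packaging = 7, y_solder = 9.5.
Reduced cost of displays: c₃ − yᵀa₃ = 36 − (7·3 + 9.5·2) = 36 − 40 = -4.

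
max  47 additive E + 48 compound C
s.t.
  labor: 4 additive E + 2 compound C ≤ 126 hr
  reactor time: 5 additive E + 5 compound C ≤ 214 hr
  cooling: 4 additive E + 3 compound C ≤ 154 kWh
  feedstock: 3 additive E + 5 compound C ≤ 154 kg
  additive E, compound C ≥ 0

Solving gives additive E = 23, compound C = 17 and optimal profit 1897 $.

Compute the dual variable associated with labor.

6.5

Binding: labor and feedstock. Non-binding: reactor time (14 unused), cooling (11 unused).
Slack constraints have shadow price 0 (complementary slackness).
From A_Bᵀ y = c: 4·y_labor + 3·y_feedstock = 47; 2·y_labor + 5·y_feedstock = 48.
→ y_labor = 6.5 and y_feedstock = 7.
Shadow price of labor = 6.5.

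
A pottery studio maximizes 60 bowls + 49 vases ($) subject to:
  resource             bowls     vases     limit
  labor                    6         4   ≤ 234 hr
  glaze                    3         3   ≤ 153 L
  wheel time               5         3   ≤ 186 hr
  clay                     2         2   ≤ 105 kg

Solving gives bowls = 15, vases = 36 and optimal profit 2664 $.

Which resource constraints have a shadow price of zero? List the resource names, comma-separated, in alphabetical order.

labor: 234/234 (binding)
glaze: 153/153 (binding)
wheel time: 183/186 (slack 3)
clay: 102/105 (slack 3)
By complementary slackness, a constraint with positive slack has shadow price 0 → clay, wheel time.

clay, wheel time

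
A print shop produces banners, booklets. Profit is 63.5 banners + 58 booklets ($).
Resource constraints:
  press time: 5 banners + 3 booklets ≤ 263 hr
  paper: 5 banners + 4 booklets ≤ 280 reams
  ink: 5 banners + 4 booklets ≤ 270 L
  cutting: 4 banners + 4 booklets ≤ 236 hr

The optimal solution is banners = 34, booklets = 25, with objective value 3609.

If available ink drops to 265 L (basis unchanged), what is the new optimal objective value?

Binding: ink and cutting. Non-binding: press time (18 unused), paper (10 unused).
Slack constraints have shadow price 0 (complementary slackness).
From A_Bᵀ y = c: 5·y_ink + 4·y_cutting = 63.5; 4·y_ink + 4·y_cutting = 58.
Solving: y_ink = 5.5, y_cutting = 9.
Δz = y_ink·Δb = 5.5 × (-5) = -27.5, so new z* = 3609 − 27.5 = 3581.5.

3581.5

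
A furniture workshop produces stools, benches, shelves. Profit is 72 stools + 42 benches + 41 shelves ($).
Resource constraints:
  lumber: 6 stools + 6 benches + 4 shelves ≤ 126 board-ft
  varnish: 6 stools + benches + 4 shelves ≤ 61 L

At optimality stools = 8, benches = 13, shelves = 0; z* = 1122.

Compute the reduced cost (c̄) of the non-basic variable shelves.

Both lumber and varnish are binding at x*.
From A_Bᵀ y = c: 6·y_lumber + 6·y_varnish = 72; 6·y_lumber + 1·y_varnish = 42.
→ y_lumber = 6 and y_varnish = 6.
Reduced cost of shelves: c₃ − yᵀa₃ = 41 − (6·4 + 6·4) = 41 − 48 = -7.

-7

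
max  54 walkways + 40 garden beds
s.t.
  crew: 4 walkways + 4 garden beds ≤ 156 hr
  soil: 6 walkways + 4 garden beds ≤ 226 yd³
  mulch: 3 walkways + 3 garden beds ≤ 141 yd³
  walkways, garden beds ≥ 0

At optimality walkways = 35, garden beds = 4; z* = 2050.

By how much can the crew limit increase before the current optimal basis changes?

Binding constraints: crew, soil. The basis is B = [[4,4],[6,4]] with det -8.
Per unit increase in crew, x* moves by d = (-0.5, 0.75).
The basis stays optimal until mulch becomes binding; allowable increase = 32 hr.

32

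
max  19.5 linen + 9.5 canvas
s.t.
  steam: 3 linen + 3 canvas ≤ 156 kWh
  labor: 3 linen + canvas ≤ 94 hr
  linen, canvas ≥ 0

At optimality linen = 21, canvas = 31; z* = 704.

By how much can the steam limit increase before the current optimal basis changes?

126

Binding constraints: steam, labor. The basis is B = [[3,3],[3,1]] with det -6.
Per unit increase in steam, x* moves by d = (-0.1667, 0.5).
The basis stays optimal until linen reaches 0; allowable increase = 126 kWh.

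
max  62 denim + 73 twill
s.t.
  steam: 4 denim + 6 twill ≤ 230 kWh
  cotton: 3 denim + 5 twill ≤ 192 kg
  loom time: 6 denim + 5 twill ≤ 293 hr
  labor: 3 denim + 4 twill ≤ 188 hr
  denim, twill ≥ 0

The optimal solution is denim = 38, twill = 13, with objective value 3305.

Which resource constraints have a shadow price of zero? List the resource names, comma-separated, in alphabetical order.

cotton, labor

steam: 230/230 (binding)
cotton: 179/192 (slack 13)
loom time: 293/293 (binding)
labor: 166/188 (slack 22)
By complementary slackness, a constraint with positive slack has shadow price 0 → cotton, labor.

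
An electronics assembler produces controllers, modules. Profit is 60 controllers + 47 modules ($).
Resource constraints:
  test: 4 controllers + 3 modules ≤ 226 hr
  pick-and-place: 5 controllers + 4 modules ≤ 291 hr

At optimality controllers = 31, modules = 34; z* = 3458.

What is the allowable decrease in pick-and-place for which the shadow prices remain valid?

Binding constraints: test, pick-and-place. The basis is B = [[4,3],[5,4]] with det 1.
Per unit decrease in pick-and-place, x* moves by d = (3, -4).
The basis stays optimal until modules reaches 0; allowable decrease = 8.5 hr.

8.5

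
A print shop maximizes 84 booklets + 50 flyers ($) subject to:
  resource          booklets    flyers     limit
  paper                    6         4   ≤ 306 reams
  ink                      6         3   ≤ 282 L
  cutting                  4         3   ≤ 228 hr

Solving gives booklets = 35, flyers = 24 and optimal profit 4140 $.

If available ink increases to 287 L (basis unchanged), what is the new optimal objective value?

4170

Check each constraint at x*: paper 306/306 (tight); ink 282/282 (tight); cutting 212/228 (slack 16).
By complementary slackness, y = 0 for the non-binding constraint.
The binding rows give the dual system: 6·y_paper + 6·y_ink = 84 and 4·y_paper + 3·y_ink = 50.
→ y_paper = 8 and y_ink = 6.
Δz = y_ink·Δb = 6 × (5) = 30, so new z* = 4140 + 30 = 4170.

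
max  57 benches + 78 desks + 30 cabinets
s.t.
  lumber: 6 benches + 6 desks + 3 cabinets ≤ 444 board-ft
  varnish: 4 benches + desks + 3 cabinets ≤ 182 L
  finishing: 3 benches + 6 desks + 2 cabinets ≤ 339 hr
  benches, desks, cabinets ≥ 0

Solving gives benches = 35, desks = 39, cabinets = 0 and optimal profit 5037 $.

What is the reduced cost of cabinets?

Binding: lumber and finishing. Non-binding: varnish (3 unused).
By complementary slackness, y = 0 for the non-binding constraint.
The binding rows give the dual system: 6·y_lumber + 3·y_finishing = 57 and 6·y_lumber + 6·y_finishing = 78.
This yields shadow prices y_lumber = 6, y_finishing = 7.
Reduced cost of cabinets: c₃ − yᵀa₃ = 30 − (6·3 + 7·2) = 30 − 32 = -2.

-2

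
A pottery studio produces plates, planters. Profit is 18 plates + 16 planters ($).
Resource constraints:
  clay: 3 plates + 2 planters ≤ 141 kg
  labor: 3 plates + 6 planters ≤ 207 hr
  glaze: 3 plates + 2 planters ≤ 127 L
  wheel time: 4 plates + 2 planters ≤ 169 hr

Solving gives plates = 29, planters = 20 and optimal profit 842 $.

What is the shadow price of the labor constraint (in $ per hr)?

1

Check each constraint at x*: clay 127/141 (slack 14); labor 207/207 (tight); glaze 127/127 (tight); wheel time 156/169 (slack 13).
Slack constraints have shadow price 0 (complementary slackness).
From A_Bᵀ y = c: 3·y_labor + 3·y_glaze = 18; 6·y_labor + 2·y_glaze = 16.
This yields shadow prices y_labor = 1, y_glaze = 5.
Shadow price of labor = 1.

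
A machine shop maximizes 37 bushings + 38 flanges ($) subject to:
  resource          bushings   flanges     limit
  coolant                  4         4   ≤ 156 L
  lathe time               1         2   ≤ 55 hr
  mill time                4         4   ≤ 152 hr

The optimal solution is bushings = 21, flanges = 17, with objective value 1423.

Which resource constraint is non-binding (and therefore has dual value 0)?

coolant

coolant: 152/156 (slack 4)
lathe time: 55/55 (binding)
mill time: 152/152 (binding)
By complementary slackness, a constraint with positive slack has shadow price 0 → coolant.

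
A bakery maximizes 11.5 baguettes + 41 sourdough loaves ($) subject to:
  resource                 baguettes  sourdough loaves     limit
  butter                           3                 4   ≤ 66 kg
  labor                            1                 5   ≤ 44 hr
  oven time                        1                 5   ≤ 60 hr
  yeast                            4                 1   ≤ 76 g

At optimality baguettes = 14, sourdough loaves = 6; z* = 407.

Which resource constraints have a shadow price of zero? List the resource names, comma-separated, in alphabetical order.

butter: 66/66 (binding)
labor: 44/44 (binding)
oven time: 44/60 (slack 16)
yeast: 62/76 (slack 14)
By complementary slackness, a constraint with positive slack has shadow price 0 → oven time, yeast.

oven time, yeast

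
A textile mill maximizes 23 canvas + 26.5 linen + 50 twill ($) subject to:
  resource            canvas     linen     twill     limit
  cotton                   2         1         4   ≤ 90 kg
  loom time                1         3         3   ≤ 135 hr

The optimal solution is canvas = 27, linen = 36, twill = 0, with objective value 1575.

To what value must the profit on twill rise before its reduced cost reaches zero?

52

Both cotton and loom time are binding at x*.
Dual feasibility on the basic columns requires 2·y_cotton + 1·y_loom time = 23, 1·y_cotton + 3·y_loom time = 26.5.
Solving: y_cotton = 8.5, y_loom time = 6.
twill enters the basis when its profit ≥ yᵀa₃ = 8.5·4 + 6·3 = 52.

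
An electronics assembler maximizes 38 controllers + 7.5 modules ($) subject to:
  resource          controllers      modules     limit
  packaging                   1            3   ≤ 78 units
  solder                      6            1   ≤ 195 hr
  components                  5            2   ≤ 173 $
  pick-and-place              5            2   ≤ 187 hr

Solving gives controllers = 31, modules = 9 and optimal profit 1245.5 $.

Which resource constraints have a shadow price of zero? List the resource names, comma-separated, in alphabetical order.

packaging: 58/78 (slack 20)
solder: 195/195 (binding)
components: 173/173 (binding)
pick-and-place: 173/187 (slack 14)
By complementary slackness, a constraint with positive slack has shadow price 0 → packaging, pick-and-place.

packaging, pick-and-place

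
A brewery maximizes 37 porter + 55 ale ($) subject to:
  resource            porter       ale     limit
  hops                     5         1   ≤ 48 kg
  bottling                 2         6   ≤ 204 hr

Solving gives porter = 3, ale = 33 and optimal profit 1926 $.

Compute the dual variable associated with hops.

Check each constraint at x*: hops 48/48 (tight); bottling 204/204 (tight).
The binding rows give the dual system: 5·y_hops + 2·y_bottling = 37 and 1·y_hops + 6·y_bottling = 55.
Solving: y_hops = 4, y_bottling = 8.5.
Shadow price of hops = 4.

4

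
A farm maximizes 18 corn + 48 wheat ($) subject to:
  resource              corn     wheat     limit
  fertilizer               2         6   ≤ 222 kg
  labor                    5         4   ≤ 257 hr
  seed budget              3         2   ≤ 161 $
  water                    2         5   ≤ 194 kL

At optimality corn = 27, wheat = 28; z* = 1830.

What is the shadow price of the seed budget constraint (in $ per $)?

At the optimum: fertilizer uses 222 of 222 (binding); labor uses 247 of 257 (slack = 10); seed budget uses 137 of 161 (slack = 24); water uses 194 of 194 (binding).
Slack constraints have shadow price 0 (complementary slackness).
The binding rows give the dual system: 2·y_fertilizer + 2·y_water = 18 and 6·y_fertilizer + 5·y_water = 48.
This yields shadow prices y_fertilizer = 3, y_water = 6.
Shadow price of seed budget = 0.

0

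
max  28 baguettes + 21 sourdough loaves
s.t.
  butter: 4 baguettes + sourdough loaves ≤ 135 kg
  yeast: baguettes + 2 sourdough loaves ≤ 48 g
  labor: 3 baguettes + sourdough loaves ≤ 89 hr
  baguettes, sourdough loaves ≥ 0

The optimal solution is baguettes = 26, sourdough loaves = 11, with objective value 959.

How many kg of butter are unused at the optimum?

butter used = 4·26 + 1·11 = 115; slack = 135 − 115 = 20.

20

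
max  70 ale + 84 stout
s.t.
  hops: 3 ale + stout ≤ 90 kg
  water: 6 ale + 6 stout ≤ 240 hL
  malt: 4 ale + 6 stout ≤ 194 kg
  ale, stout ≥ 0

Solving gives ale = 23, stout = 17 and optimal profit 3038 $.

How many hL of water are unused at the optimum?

water used = 6·23 + 6·17 = 240; slack = 240 − 240 = 0.

0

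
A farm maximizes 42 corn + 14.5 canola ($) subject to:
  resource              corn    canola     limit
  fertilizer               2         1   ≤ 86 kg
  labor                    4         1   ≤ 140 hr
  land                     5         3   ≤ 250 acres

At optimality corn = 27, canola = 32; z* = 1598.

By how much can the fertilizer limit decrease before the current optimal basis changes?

Binding constraints: fertilizer, labor. The basis is B = [[2,1],[4,1]] with det -2.
Per unit decrease in fertilizer, x* moves by d = (0.5, -2).
The basis stays optimal until canola reaches 0; allowable decrease = 16 kg.

16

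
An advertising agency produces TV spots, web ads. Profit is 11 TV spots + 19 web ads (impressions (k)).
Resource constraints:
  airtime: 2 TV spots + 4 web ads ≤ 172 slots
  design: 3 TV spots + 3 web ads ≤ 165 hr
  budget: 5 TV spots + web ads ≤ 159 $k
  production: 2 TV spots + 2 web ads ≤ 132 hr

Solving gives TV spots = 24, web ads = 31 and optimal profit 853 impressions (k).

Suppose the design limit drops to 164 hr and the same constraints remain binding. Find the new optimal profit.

852

Check each constraint at x*: airtime 172/172 (tight); design 165/165 (tight); budget 151/159 (slack 8); production 110/132 (slack 22).
Since budget, production are not tight, their duals are 0.
Dual feasibility on the basic columns requires 2·y_airtime + 3·y_design = 11, 4·y_airtime + 3·y_design = 19.
This yields shadow prices y_airtime = 4, y_design = 1.
Δz = y_design·Δb = 1 × (-1) = -1, so new z* = 853 − 1 = 852.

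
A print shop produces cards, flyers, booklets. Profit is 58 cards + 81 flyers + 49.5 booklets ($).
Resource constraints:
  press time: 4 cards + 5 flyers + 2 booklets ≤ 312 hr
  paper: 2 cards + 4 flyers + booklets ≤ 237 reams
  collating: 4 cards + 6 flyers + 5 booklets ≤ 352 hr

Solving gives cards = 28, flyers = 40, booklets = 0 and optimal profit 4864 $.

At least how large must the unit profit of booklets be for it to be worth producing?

Binding: press time and collating. Non-binding: paper (21 unused).
By complementary slackness, y = 0 for the non-binding constraint.
Dual feasibility on the basic columns requires 4·y_press time + 4·y_collating = 58, 5·y_press time + 6·y_collating = 81.
→ y_press time = 6 and y_collating = 8.5.
booklets enters the basis when its profit ≥ yᵀa₃ = 6·2 + 8.5·5 = 54.5.

54.5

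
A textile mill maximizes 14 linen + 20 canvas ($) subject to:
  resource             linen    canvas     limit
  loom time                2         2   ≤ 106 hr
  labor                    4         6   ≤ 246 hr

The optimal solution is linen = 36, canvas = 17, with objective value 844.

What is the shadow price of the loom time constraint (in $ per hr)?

1

At the optimum: loom time uses 106 of 106 (binding); labor uses 246 of 246 (binding).
From A_Bᵀ y = c: 2·y_loom time + 4·y_labor = 14; 2·y_loom time + 6·y_labor = 20.
Solving: y_loom time = 1, y_labor = 3.
Shadow price of loom time = 1.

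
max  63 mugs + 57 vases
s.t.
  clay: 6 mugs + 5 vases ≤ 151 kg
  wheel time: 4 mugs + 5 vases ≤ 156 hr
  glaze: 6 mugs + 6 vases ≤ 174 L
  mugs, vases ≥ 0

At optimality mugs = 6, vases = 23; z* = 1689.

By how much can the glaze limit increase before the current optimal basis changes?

7.2

Binding constraints: clay, glaze. The basis is B = [[6,5],[6,6]] with det 6.
Per unit increase in glaze, x* moves by d = (-0.8333, 1).
The basis stays optimal until mugs reaches 0; allowable increase = 7.2 L.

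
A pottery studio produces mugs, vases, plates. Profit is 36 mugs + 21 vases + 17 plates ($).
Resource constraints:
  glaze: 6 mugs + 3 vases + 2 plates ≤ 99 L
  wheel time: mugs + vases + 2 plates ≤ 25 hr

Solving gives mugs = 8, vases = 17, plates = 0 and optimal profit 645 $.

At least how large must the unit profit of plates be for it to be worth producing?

At the optimum: glaze uses 99 of 99 (binding); wheel time uses 25 of 25 (binding).
Dual feasibility on the basic columns requires 6·y_glaze + 1·y_wheel time = 36, 3·y_glaze + 1·y_wheel time = 21.
→ y_glaze = 5 and y_wheel time = 6.
plates enters the basis when its profit ≥ yᵀa₃ = 5·2 + 6·2 = 22.

22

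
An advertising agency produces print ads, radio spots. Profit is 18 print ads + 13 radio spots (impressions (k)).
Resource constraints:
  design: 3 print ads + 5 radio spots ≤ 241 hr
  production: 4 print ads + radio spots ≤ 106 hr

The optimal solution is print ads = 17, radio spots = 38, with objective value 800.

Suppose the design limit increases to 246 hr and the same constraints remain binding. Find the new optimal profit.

Both design and production are binding at x*.
Dual feasibility on the basic columns requires 3·y_design + 4·y_production = 18, 5·y_design + 1·y_production = 13.
This yields shadow prices y_design = 2, y_production = 3.
Δz = y_design·Δb = 2 × (5) = 10, so new z* = 800 + 10 = 810.

810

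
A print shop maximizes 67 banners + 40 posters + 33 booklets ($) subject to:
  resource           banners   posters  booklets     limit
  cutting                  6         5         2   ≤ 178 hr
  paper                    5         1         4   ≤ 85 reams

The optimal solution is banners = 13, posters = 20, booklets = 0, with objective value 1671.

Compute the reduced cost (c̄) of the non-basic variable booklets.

-1

Check each constraint at x*: cutting 178/178 (tight); paper 85/85 (tight).
From A_Bᵀ y = c: 6·y_cutting + 5·y_paper = 67; 5·y_cutting + 1·y_paper = 40.
This yields shadow prices y_cutting = 7, y_paper = 5.
Reduced cost of booklets: c₃ − yᵀa₃ = 33 − (7·2 + 5·4) = 33 − 34 = -1.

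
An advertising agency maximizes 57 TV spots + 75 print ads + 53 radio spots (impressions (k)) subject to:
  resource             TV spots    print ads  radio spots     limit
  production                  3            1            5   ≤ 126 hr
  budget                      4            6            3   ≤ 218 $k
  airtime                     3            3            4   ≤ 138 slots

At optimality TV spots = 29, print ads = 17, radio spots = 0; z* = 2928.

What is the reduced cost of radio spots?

Binding: budget and airtime. Non-binding: production (22 unused).
Since production is not tight, its dual is 0.
From A_Bᵀ y = c: 4·y_budget + 3·y_airtime = 57; 6·y_budget + 3·y_airtime = 75.
→ y_budget = 9 and y_airtime = 7.
Reduced cost of radio spots: c₃ − yᵀa₃ = 53 − (9·3 + 7·4) = 53 − 55 = -2.

-2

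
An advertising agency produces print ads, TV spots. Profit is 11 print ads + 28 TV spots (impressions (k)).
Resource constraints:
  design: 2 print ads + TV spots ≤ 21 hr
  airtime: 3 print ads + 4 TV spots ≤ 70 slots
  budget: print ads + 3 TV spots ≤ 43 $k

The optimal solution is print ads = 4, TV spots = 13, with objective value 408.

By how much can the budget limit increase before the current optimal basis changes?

Binding constraints: design, budget. The basis is B = [[2,1],[1,3]] with det 5.
Per unit increase in budget, x* moves by d = (-0.2, 0.4).
The basis stays optimal until airtime becomes binding; allowable increase = 6 $k.

6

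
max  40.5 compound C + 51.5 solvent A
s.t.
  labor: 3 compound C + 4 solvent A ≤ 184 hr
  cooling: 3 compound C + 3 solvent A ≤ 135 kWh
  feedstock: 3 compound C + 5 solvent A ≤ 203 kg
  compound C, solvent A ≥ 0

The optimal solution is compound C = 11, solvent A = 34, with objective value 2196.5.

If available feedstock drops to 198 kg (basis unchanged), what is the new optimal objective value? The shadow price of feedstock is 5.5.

Δb = -5, so new z* = 2196.5 + (5.5)·(-5) = 2196.5 − 27.5 = 2169.

2169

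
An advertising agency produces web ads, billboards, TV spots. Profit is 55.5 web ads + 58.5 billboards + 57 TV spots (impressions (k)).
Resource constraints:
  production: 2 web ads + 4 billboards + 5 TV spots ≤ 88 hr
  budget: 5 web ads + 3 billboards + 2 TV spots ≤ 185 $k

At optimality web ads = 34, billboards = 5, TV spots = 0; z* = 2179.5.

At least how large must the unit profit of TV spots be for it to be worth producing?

Check each constraint at x*: production 88/88 (tight); budget 185/185 (tight).
The binding rows give the dual system: 2·y_production + 5·y_budget = 55.5 and 4·y_production + 3·y_budget = 58.5.
This yields shadow prices y_production = 9, y_budget = 7.5.
TV spots enters the basis when its profit ≥ yᵀa₃ = 9·5 + 7.5·2 = 60.

60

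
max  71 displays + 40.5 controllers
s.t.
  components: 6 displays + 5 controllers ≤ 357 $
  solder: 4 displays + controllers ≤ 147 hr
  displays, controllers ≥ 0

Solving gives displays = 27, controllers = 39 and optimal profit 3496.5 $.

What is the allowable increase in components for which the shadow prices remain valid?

Binding constraints: components, solder. The basis is B = [[6,5],[4,1]] with det -14.
Per unit increase in components, x* moves by d = (-0.0714, 0.2857).
The basis stays optimal until displays reaches 0; allowable increase = 378 $.

378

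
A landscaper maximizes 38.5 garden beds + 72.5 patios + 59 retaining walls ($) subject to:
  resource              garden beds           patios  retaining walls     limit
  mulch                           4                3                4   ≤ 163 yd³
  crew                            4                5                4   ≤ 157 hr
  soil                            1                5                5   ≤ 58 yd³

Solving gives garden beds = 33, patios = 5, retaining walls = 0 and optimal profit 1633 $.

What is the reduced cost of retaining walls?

Binding: crew and soil. Non-binding: mulch (16 unused).
Slack constraints have shadow price 0 (complementary slackness).
From A_Bᵀ y = c: 4·y_crew + 1·y_soil = 38.5; 5·y_crew + 5·y_soil = 72.5.
This yields shadow prices y_crew = 8, y_soil = 6.5.
Reduced cost of retaining walls: c₃ − yᵀa₃ = 59 − (8·4 + 6.5·5) = 59 − 64.5 = -5.5.

-5.5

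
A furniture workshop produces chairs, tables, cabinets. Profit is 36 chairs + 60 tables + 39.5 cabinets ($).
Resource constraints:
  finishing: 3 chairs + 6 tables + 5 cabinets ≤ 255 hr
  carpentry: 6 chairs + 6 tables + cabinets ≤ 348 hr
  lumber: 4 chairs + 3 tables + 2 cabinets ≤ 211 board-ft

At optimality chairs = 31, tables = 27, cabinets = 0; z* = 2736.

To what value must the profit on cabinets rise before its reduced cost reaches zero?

42

Binding: finishing and carpentry. Non-binding: lumber (6 unused).
Since lumber is not tight, its dual is 0.
The binding rows give the dual system: 3·y_finishing + 6·y_carpentry = 36 and 6·y_finishing + 6·y_carpentry = 60.
Solving: y_finishing = 8, y_carpentry = 2.
cabinets enters the basis when its profit ≥ yᵀa₃ = 8·5 + 2·1 = 42.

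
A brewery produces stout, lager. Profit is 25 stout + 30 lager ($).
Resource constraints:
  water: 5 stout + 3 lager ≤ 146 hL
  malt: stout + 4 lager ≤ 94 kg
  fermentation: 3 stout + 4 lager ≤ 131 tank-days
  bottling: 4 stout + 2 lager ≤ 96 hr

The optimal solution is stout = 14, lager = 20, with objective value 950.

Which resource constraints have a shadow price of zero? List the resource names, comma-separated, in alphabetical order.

water: 130/146 (slack 16)
malt: 94/94 (binding)
fermentation: 122/131 (slack 9)
bottling: 96/96 (binding)
By complementary slackness, a constraint with positive slack has shadow price 0 → fermentation, water.

fermentation, water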